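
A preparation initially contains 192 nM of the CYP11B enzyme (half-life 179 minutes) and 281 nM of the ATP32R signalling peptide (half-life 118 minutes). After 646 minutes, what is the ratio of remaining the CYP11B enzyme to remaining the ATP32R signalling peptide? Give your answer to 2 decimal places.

CYP11B enzyme: 192 × (1/2)^(646/179) = 192 × (1/2)^3.6089 ≈ 15.736 nM.
ATP32R signalling peptide: 281 × (1/2)^(646/118) = 281 × (1/2)^5.4746 ≈ 6.3197 nM.
Ratio ≈ 15.736 / 6.3197 ≈ 2.49.

2.49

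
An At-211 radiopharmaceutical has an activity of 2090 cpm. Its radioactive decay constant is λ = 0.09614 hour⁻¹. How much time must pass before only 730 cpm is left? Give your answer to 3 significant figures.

t½ = ln 2 / λ = 0.69315 / 0.09614 ≈ 7.2098 hours.
Fraction remaining = 730/2090 ≈ 0.34928.
n = log₂(2090/730) = ln(2.863)/ln 2 ≈ 1.5175 half-lives.
t = n × t½ = 1.5175 × 7.2098 ≈ 10.941 hours.

10.9 hours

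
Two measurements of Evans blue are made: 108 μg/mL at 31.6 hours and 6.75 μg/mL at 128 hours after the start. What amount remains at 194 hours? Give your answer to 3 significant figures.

1.01 μg/mL

Over Δt = 128 − 31.6 = 96.4 hours, the level fell by a factor of 108/6.75 ≈ 16.
n = log₂(16) ≈ 4 half-lives, so t½ = 96.4/4 ≈ 24.1 hours.
From t = 128 to t = 194: 6.75 × (1/2)^((194−128)/24.1) ≈ 1.0114 μg/mL.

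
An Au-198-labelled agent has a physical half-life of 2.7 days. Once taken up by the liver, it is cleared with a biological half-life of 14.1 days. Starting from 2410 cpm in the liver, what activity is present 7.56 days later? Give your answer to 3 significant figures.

1/t_eff = 1/t_phys + 1/t_biol = 1/2.7 + 1/14.1 = 0.44129 per day.
t_eff = 2.7 × 14.1 / (2.7 + 14.1) ≈ 2.2661 days.
Remaining = 2410 × (1/2)^(7.56/2.2661) = 2410 × (1/2)^3.3362 ≈ 238.63 cpm.

239 cpm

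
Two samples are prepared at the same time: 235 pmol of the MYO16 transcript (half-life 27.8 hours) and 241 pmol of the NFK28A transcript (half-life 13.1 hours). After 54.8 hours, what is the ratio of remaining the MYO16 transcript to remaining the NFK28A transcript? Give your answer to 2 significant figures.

MYO16 transcript: 235 × (1/2)^(54.8/27.8) = 235 × (1/2)^1.9712 ≈ 59.934 pmol.
NFK28A transcript: 241 × (1/2)^(54.8/13.1) = 241 × (1/2)^4.1832 ≈ 13.266 pmol.
Ratio ≈ 59.934 / 13.266 ≈ 4.5178.

4.5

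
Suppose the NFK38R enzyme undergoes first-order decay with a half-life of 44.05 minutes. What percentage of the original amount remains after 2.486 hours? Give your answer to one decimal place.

9.6%

2.486 hours = 149.16 minutes.
n = 149.16/44.05 ≈ 3.3862 half-lives.
Fraction remaining = (1/2)^3.3862 ≈ 0.095646, i.e. 9.5646%.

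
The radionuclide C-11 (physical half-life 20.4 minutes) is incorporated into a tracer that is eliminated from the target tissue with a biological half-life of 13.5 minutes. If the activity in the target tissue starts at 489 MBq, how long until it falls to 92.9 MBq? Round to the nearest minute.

1/t_eff = 1/t_phys + 1/t_biol = 1/20.4 + 1/13.5 = 0.12309 per minute.
t_eff = 20.4 × 13.5 / (20.4 + 13.5) ≈ 8.1239 minutes.
n = log₂(489/92.9) ≈ 2.3961; t = 2.3961 × 8.1239 ≈ 19.466 minutes.

19 minutes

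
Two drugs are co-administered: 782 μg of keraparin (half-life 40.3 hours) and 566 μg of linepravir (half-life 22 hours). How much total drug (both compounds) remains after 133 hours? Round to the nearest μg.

keraparin: 782 × (1/2)^(133/40.3) = 782 × (1/2)^3.3002 ≈ 79.384 μg.
linepravir: 566 × (1/2)^(133/22) = 566 × (1/2)^6.0455 ≈ 8.5695 μg.
Total = 79.384 + 8.5695 ≈ 87.953 μg.

88 μg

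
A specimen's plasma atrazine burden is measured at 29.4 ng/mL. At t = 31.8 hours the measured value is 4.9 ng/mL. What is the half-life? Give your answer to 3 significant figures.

A/A₀ = 4.9/29.4 ≈ 0.16667.
n = log₂(6) ≈ 2.585 half-lives elapsed in 31.8 hours.
t½ = 31.8/2.585 ≈ 12.302 hours.

12.3 hours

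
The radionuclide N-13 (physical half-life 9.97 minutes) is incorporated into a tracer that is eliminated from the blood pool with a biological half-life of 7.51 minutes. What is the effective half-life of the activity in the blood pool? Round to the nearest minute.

1/t_eff = 1/t_phys + 1/t_biol = 1/9.97 + 1/7.51 = 0.23346 per minute.
t_eff = 9.97 × 7.51 / (9.97 + 7.51) ≈ 4.2834 minutes.

4 minutes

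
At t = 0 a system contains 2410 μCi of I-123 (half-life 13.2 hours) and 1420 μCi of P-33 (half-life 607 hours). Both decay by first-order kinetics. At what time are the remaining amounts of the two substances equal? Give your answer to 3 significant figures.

Set 2410·(1/2)^(t/13.2) = 1420·(1/2)^(t/607).
Taking log₂: log₂(2410/1420) = t·(1/13.2 − 1/607).
log₂(1.6972) = 0.76314; 1/13.2 − 1/607 = 0.07411.
t = 0.76314 / 0.07411 ≈ 10.297 hours.

10.3 hours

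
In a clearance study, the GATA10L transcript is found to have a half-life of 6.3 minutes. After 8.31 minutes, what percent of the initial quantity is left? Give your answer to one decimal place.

n = 8.31/6.3 ≈ 1.319 half-lives.
Fraction remaining = (1/2)^1.319 ≈ 0.4008, i.e. 40.08%.

40.1%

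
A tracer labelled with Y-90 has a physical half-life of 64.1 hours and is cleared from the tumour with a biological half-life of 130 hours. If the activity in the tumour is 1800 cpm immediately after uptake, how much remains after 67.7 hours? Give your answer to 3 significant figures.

1/t_eff = 1/t_phys + 1/t_biol = 1/64.1 + 1/130 = 0.023293 per hour.
t_eff = 64.1 × 130 / (64.1 + 130) ≈ 42.931 hours.
Remaining = 1800 × (1/2)^(67.7/42.931) = 1800 × (1/2)^1.5769 ≈ 603.35 cpm.

603 cpm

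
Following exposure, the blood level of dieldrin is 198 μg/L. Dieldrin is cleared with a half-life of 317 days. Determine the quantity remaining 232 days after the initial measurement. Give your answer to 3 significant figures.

119 μg/L

Number of half-lives: n = 232/317 ≈ 0.73186.
Remaining = 198 × (1/2)^0.73186 = 198 × 0.60213 ≈ 119.22 μg/L.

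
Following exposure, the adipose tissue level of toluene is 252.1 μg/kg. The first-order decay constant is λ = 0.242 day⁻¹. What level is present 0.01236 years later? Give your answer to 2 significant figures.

t½ = ln 2 / λ = 0.69315 / 0.242 ≈ 2.8642 days.
Convert the elapsed time: 0.01236 years = 4.5114 days.
Number of half-lives: n = 4.5114/2.8642 ≈ 1.5751.
Remaining = 252.1 × (1/2)^1.5751 = 252.1 × 0.33563 ≈ 84.611 μg/kg.

85 μg/kg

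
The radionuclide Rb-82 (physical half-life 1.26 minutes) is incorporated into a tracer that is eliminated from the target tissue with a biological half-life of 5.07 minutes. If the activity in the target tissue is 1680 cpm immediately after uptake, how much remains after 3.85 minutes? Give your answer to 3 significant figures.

119 cpm

1/t_eff = 1/t_phys + 1/t_biol = 1/1.26 + 1/5.07 = 0.99089 per minute.
t_eff = 1.26 × 5.07 / (1.26 + 5.07) ≈ 1.0092 minutes.
Remaining = 1680 × (1/2)^(3.85/1.0092) = 1680 × (1/2)^3.8149 ≈ 119.37 cpm.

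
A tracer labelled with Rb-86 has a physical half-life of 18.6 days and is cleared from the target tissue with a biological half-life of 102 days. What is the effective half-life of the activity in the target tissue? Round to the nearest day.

16 days

1/t_eff = 1/t_phys + 1/t_biol = 1/18.6 + 1/102 = 0.063567 per day.
t_eff = 18.6 × 102 / (18.6 + 102) ≈ 15.731 days.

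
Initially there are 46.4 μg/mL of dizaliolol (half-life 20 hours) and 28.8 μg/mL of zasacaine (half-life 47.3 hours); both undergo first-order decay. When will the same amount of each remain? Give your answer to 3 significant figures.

23.8 hours

Set 46.4·(1/2)^(t/20) = 28.8·(1/2)^(t/47.3).
Taking log₂: log₂(46.4/28.8) = t·(1/20 − 1/47.3).
log₂(1.6111) = 0.68806; 1/20 − 1/47.3 = 0.028858.
t = 0.68806 / 0.028858 ≈ 23.843 hours.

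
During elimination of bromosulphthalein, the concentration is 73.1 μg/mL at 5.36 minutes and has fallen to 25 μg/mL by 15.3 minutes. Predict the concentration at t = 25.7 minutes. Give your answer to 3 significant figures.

8.14 μg/mL

Over Δt = 15.3 − 5.36 = 9.94 minutes, the level fell by a factor of 73.1/25 ≈ 2.924.
n = log₂(2.924) ≈ 1.5479 half-lives, so t½ = 9.94/1.5479 ≈ 6.4214 minutes.
From t = 15.3 to t = 25.7: 25 × (1/2)^((25.7−15.3)/6.4214) ≈ 8.1358 μg/mL.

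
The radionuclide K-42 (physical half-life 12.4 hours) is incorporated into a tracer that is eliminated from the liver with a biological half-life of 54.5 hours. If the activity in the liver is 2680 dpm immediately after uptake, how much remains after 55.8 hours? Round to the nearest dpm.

58 dpm

1/t_eff = 1/t_phys + 1/t_biol = 1/12.4 + 1/54.5 = 0.098994 per hour.
t_eff = 12.4 × 54.5 / (12.4 + 54.5) ≈ 10.102 hours.
Remaining = 2680 × (1/2)^(55.8/10.102) = 2680 × (1/2)^5.5239 ≈ 58.249 dpm.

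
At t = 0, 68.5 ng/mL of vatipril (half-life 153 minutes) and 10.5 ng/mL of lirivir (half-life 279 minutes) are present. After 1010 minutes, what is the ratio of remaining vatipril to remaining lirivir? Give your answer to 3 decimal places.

vatipril: 68.5 × (1/2)^(1010/153) = 68.5 × (1/2)^6.6013 ≈ 0.7055 ng/mL.
lirivir: 10.5 × (1/2)^(1010/279) = 10.5 × (1/2)^3.6201 ≈ 0.85396 ng/mL.
Ratio ≈ 0.7055 / 0.85396 ≈ 0.82615.

0.826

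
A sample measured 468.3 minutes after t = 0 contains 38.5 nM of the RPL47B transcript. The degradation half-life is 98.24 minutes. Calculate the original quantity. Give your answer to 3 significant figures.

Number of half-lives elapsed: n = 468.3/98.24 ≈ 4.7669.
A₀ = A × 2^n = 38.5 × 2^4.7669 = 38.5 × 27.226 ≈ 1048.2 nM.

1050 nM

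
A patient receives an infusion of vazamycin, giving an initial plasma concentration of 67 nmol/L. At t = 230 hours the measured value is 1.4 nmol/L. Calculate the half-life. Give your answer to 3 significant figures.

A/A₀ = 1.4/67 ≈ 0.020896.
n = log₂(47.857) ≈ 5.5807 half-lives elapsed in 230 hours.
t½ = 230/5.5807 ≈ 41.214 hours.

41.2 hours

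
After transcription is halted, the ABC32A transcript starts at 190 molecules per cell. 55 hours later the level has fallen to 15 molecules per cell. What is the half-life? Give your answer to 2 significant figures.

15 hours

A/A₀ = 15/190 ≈ 0.078947.
n = log₂(12.667) ≈ 3.663 half-lives elapsed in 55 hours.
t½ = 55/3.663 ≈ 15.015 hours.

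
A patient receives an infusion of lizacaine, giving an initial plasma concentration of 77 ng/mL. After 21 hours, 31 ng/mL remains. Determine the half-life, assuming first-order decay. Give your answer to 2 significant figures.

A/A₀ = 31/77 ≈ 0.4026.
n = log₂(2.4839) ≈ 1.3126 half-lives elapsed in 21 hours.
t½ = 21/1.3126 ≈ 15.999 hours.

16 hours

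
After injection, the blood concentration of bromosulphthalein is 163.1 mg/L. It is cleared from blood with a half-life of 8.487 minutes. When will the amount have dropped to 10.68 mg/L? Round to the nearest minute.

Fraction remaining = 10.68/163.1 ≈ 0.065481.
n = log₂(163.1/10.68) = ln(15.272)/ln 2 ≈ 3.9328 half-lives.
t = n × t½ = 3.9328 × 8.487 ≈ 33.377 minutes.

33 minutes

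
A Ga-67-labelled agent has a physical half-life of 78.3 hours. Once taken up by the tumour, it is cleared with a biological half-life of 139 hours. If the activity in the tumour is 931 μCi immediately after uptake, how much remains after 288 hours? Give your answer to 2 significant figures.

17 μCi

1/t_eff = 1/t_phys + 1/t_biol = 1/78.3 + 1/139 = 0.019966 per hour.
t_eff = 78.3 × 139 / (78.3 + 139) ≈ 50.086 hours.
Remaining = 931 × (1/2)^(288/50.086) = 931 × (1/2)^5.7501 ≈ 17.298 μCi.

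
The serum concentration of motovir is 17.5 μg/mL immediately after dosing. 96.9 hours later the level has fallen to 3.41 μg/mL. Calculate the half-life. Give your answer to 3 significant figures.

41.1 hours

A/A₀ = 3.41/17.5 ≈ 0.19486.
n = log₂(5.132) ≈ 2.3595 half-lives elapsed in 96.9 hours.
t½ = 96.9/2.3595 ≈ 41.068 hours.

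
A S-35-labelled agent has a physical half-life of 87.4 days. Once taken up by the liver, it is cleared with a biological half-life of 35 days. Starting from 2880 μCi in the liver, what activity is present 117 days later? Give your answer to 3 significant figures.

1/t_eff = 1/t_phys + 1/t_biol = 1/87.4 + 1/35 = 0.040013 per day.
t_eff = 87.4 × 35 / (87.4 + 35) ≈ 24.992 days.
Remaining = 2880 × (1/2)^(117/24.992) = 2880 × (1/2)^4.6815 ≈ 112.23 μCi.

112 μCi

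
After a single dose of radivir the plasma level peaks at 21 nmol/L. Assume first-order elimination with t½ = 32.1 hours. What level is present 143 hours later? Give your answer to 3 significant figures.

0.958 nmol/L

Number of half-lives: n = 143/32.1 ≈ 4.4548.
Remaining = 21 × (1/2)^4.4548 = 21 × 0.0456 ≈ 0.9576 nmol/L.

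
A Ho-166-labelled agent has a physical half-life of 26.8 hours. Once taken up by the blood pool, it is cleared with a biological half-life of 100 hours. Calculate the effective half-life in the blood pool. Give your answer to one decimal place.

21.1 hours

1/t_eff = 1/t_phys + 1/t_biol = 1/26.8 + 1/100 = 0.047313 per hour.
t_eff = 26.8 × 100 / (26.8 + 100) ≈ 21.136 hours.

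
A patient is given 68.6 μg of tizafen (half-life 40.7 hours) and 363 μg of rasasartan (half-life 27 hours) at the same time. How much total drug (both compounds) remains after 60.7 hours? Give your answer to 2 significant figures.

tizafen: 68.6 × (1/2)^(60.7/40.7) = 68.6 × (1/2)^1.4914 ≈ 24.399 μg.
rasasartan: 363 × (1/2)^(60.7/27) = 363 × (1/2)^2.2481 ≈ 76.409 μg.
Total = 24.399 + 76.409 ≈ 100.81 μg.

100 μg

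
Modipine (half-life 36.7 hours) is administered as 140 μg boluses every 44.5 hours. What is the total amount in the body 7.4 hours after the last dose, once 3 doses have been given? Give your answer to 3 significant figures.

The 3 doses were given 96.4, 51.9, 7.4 hours ago.
Total = 140·(1/2)^(96.4/36.7) + 140·(1/2)^(51.9/36.7) + 140·(1/2)^(7.4/36.7)
      = 22.668 + 52.532 + 121.74 ≈ 196.94 μg.

197 μg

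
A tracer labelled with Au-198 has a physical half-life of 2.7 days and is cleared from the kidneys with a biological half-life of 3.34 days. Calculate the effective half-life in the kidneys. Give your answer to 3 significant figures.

1.49 days

1/t_eff = 1/t_phys + 1/t_biol = 1/2.7 + 1/3.34 = 0.66977 per day.
t_eff = 2.7 × 3.34 / (2.7 + 3.34) ≈ 1.493 days.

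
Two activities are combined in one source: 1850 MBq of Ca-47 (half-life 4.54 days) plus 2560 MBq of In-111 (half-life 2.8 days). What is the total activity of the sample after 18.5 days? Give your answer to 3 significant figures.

Ca-47: 1850 × (1/2)^(18.5/4.54) = 1850 × (1/2)^4.0749 ≈ 109.78 MBq.
In-111: 2560 × (1/2)^(18.5/2.8) = 2560 × (1/2)^6.6071 ≈ 26.26 MBq.
Total = 109.78 + 26.26 ≈ 136.04 MBq.

136 MBq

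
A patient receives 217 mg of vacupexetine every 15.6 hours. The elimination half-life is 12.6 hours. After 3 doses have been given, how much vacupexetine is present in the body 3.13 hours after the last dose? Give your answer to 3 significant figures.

293 mg

The 3 doses were given 34.33, 18.73, 3.13 hours ago.
Total = 217·(1/2)^(34.33/12.6) + 217·(1/2)^(18.73/12.6) + 217·(1/2)^(3.13/12.6)
      = 32.83 + 77.442 + 182.68 ≈ 292.95 mg.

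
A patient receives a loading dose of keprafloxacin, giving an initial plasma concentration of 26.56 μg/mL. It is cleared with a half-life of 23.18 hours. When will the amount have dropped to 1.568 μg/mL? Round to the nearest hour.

95 hours

Fraction remaining = 1.568/26.56 ≈ 0.059036.
n = log₂(26.56/1.568) = ln(16.939)/ln 2 ≈ 4.0823 half-lives.
t = n × t½ = 4.0823 × 23.18 ≈ 94.627 hours.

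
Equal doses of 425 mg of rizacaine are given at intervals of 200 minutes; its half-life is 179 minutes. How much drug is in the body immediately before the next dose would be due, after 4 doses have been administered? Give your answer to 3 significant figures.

347 mg

The 4 doses were given 800, 600, 400, 200 minutes ago.
Total = 425·(1/2)^(800/179) + 425·(1/2)^(600/179) + 425·(1/2)^(400/179) + 425·(1/2)^(200/179)
      = 19.187 + 41.625 + 90.302 + 195.9 ≈ 347.02 mg.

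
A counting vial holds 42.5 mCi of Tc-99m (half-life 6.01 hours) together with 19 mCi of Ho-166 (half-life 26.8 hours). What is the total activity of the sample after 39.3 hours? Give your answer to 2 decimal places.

7.33 mCi

Tc-99m: 42.5 × (1/2)^(39.3/6.01) = 42.5 × (1/2)^6.5391 ≈ 0.45701 mCi.
Ho-166: 19 × (1/2)^(39.3/26.8) = 19 × (1/2)^1.4664 ≈ 6.8757 mCi.
Total = 0.45701 + 6.8757 ≈ 7.3327 mCi.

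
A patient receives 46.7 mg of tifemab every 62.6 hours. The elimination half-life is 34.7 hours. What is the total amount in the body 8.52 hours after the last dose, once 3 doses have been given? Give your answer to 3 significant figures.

The 3 doses were given 133.72, 71.12, 8.52 hours ago.
Total = 46.7·(1/2)^(133.72/34.7) + 46.7·(1/2)^(71.12/34.7) + 46.7·(1/2)^(8.52/34.7)
      = 3.2305 + 11.281 + 39.392 ≈ 53.903 mg.

53.9 mg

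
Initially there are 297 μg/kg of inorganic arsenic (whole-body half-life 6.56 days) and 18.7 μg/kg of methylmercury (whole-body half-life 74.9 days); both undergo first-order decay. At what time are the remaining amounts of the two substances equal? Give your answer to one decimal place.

Set 297·(1/2)^(t/6.56) = 18.7·(1/2)^(t/74.9).
Taking log₂: log₂(297/18.7) = t·(1/6.56 − 1/74.9).
log₂(15.882) = 3.9894; 1/6.56 − 1/74.9 = 0.13909.
t = 3.9894 / 0.13909 ≈ 28.682 days.

28.7 days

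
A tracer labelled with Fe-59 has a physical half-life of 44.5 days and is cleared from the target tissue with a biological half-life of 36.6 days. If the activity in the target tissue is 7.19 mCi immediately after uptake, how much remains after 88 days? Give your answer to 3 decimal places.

0.345 mCi

1/t_eff = 1/t_phys + 1/t_biol = 1/44.5 + 1/36.6 = 0.049794 per day.
t_eff = 44.5 × 36.6 / (44.5 + 36.6) ≈ 20.083 days.
Remaining = 7.19 × (1/2)^(88/20.083) = 7.19 × (1/2)^4.3819 ≈ 0.34486 mCi.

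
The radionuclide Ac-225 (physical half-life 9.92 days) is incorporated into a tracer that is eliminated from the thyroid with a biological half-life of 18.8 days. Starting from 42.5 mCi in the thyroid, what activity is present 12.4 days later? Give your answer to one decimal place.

1/t_eff = 1/t_phys + 1/t_biol = 1/9.92 + 1/18.8 = 0.154 per day.
t_eff = 9.92 × 18.8 / (9.92 + 18.8) ≈ 6.4936 days.
Remaining = 42.5 × (1/2)^(12.4/6.4936) = 42.5 × (1/2)^1.9096 ≈ 11.312 mCi.

11.3 mCi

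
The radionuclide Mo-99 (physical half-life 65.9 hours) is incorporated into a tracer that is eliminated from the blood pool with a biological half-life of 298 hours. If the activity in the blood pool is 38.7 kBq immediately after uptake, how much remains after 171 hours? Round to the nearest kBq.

1/t_eff = 1/t_phys + 1/t_biol = 1/65.9 + 1/298 = 0.01853 per hour.
t_eff = 65.9 × 298 / (65.9 + 298) ≈ 53.966 hours.
Remaining = 38.7 × (1/2)^(171/53.966) = 38.7 × (1/2)^3.1687 ≈ 4.3038 kBq.

4 kBq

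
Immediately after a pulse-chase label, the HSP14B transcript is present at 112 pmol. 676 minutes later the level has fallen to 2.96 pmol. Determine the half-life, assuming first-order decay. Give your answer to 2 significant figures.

A/A₀ = 2.96/112 ≈ 0.026429.
n = log₂(37.838) ≈ 5.2418 half-lives elapsed in 676 minutes.
t½ = 676/5.2418 ≈ 128.96 minutes.

130 minutes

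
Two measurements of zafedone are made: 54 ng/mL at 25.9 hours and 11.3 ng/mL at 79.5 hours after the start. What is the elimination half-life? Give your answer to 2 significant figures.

Over Δt = 79.5 − 25.9 = 53.6 hours, the level fell by a factor of 54/11.3 ≈ 4.7788.
n = log₂(4.7788) ≈ 2.2566 half-lives, so t½ = 53.6/2.2566 ≈ 23.752 hours.

24 hours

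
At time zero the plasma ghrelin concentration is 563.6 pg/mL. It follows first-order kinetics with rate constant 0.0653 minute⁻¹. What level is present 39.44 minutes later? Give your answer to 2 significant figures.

43 pg/mL

t½ = ln 2 / λ = 0.69315 / 0.0653 ≈ 10.615 minutes.
Number of half-lives: n = 39.44/10.615 ≈ 3.7156.
Remaining = 563.6 × (1/2)^3.7156 = 563.6 × 0.076121 ≈ 42.902 pg/mL.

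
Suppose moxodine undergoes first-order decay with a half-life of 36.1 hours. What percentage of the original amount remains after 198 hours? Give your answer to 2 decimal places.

2.23%

n = 198/36.1 ≈ 5.4848 half-lives.
Fraction remaining = (1/2)^5.4848 ≈ 0.022332, i.e. 2.2332%.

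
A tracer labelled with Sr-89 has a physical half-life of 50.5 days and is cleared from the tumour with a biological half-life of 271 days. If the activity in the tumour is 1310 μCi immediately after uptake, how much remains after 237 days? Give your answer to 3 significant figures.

1/t_eff = 1/t_phys + 1/t_biol = 1/50.5 + 1/271 = 0.023492 per day.
t_eff = 50.5 × 271 / (50.5 + 271) ≈ 42.568 days.
Remaining = 1310 × (1/2)^(237/42.568) = 1310 × (1/2)^5.5676 ≈ 27.622 μCi.

27.6 μCi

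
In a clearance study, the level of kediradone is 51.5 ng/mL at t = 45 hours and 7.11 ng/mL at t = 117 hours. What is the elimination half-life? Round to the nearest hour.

25 hours

Over Δt = 117 − 45 = 72 hours, the level fell by a factor of 51.5/7.11 ≈ 7.2433.
n = log₂(7.2433) ≈ 2.8567 half-lives, so t½ = 72/2.8567 ≈ 25.204 hours.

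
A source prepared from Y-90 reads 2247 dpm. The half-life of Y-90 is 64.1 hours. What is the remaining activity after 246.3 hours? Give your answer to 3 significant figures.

Number of half-lives: n = 246.3/64.1 ≈ 3.8424.
Remaining = 2247 × (1/2)^3.8424 = 2247 × 0.069713 ≈ 156.64 dpm.

157 dpm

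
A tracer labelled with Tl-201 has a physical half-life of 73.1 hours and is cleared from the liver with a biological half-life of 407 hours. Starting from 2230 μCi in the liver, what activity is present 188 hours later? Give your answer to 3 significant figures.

272 μCi

1/t_eff = 1/t_phys + 1/t_biol = 1/73.1 + 1/407 = 0.016137 per hour.
t_eff = 73.1 × 407 / (73.1 + 407) ≈ 61.97 hours.
Remaining = 2230 × (1/2)^(188/61.97) = 2230 × (1/2)^3.0337 ≈ 272.31 μCi.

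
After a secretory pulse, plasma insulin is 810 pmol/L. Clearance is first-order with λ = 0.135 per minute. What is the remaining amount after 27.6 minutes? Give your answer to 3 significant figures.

t½ = ln 2 / λ = 0.69315 / 0.135 ≈ 5.1344 minutes.
Number of half-lives: n = 27.6/5.1344 ≈ 5.3755.
Remaining = 810 × (1/2)^5.3755 = 810 × 0.024089 ≈ 19.512 pmol/L.

19.5 pmol/L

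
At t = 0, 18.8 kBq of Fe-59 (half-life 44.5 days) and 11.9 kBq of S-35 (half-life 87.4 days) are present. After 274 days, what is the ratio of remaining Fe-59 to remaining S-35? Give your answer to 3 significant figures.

0.194

Fe-59: 18.8 × (1/2)^(274/44.5) = 18.8 × (1/2)^6.1573 ≈ 0.26341 kBq.
S-35: 11.9 × (1/2)^(274/87.4) = 11.9 × (1/2)^3.135 ≈ 1.3546 kBq.
Ratio ≈ 0.26341 / 1.3546 ≈ 0.19445.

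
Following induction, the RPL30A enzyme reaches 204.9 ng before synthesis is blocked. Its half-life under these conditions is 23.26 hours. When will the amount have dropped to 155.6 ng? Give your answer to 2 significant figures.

Fraction remaining = 155.6/204.9 ≈ 0.75939.
n = log₂(204.9/155.6) = ln(1.3168)/ln 2 ≈ 0.39708 half-lives.
t = n × t½ = 0.39708 × 23.26 ≈ 9.236 hours.

9.2 hours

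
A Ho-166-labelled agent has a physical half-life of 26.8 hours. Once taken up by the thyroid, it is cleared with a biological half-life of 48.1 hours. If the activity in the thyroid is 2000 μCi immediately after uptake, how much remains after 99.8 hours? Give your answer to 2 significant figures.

36 μCi

1/t_eff = 1/t_phys + 1/t_biol = 1/26.8 + 1/48.1 = 0.058103 per hour.
t_eff = 26.8 × 48.1 / (26.8 + 48.1) ≈ 17.211 hours.
Remaining = 2000 × (1/2)^(99.8/17.211) = 2000 × (1/2)^5.7987 ≈ 35.929 μCi.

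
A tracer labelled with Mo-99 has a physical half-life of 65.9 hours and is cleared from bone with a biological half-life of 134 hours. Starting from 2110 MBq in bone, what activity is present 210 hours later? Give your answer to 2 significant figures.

78 MBq

1/t_eff = 1/t_phys + 1/t_biol = 1/65.9 + 1/134 = 0.022637 per hour.
t_eff = 65.9 × 134 / (65.9 + 134) ≈ 44.175 hours.
Remaining = 2110 × (1/2)^(210/44.175) = 2110 × (1/2)^4.7538 ≈ 78.207 MBq.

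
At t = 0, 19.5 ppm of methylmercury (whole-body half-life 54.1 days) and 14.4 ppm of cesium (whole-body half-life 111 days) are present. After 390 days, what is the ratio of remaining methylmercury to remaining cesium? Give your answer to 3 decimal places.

0.105

methylmercury: 19.5 × (1/2)^(390/54.1) = 19.5 × (1/2)^7.2089 ≈ 0.13181 ppm.
cesium: 14.4 × (1/2)^(390/111) = 14.4 × (1/2)^3.5135 ≈ 1.2609 ppm.
Ratio ≈ 0.13181 / 1.2609 ≈ 0.10453.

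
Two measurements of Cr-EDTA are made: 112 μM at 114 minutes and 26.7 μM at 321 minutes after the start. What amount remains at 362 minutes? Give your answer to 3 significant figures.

20.1 μM

Over Δt = 321 − 114 = 207 minutes, the level fell by a factor of 112/26.7 ≈ 4.1948.
n = log₂(4.1948) ≈ 2.0686 half-lives, so t½ = 207/2.0686 ≈ 100.07 minutes.
From t = 321 to t = 362: 26.7 × (1/2)^((362−321)/100.07) ≈ 20.099 μM.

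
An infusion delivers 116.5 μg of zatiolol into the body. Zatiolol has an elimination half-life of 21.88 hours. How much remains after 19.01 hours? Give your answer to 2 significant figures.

Number of half-lives: n = 19.01/21.88 ≈ 0.86883.
Remaining = 116.5 × (1/2)^0.86883 = 116.5 × 0.54759 ≈ 63.794 μg.

64 μg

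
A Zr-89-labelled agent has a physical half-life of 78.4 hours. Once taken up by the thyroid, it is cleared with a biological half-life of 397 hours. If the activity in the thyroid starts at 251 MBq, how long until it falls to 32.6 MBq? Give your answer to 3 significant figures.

1/t_eff = 1/t_phys + 1/t_biol = 1/78.4 + 1/397 = 0.015274 per hour.
t_eff = 78.4 × 397 / (78.4 + 397) ≈ 65.471 hours.
n = log₂(251/32.6) ≈ 2.9447; t = 2.9447 × 65.471 ≈ 192.79 hours.

193 hours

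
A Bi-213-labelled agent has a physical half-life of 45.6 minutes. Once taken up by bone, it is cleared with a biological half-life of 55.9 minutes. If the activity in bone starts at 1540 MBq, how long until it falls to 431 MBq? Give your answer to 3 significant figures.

1/t_eff = 1/t_phys + 1/t_biol = 1/45.6 + 1/55.9 = 0.039819 per minute.
t_eff = 45.6 × 55.9 / (45.6 + 55.9) ≈ 25.114 minutes.
n = log₂(1540/431) ≈ 1.8372; t = 1.8372 × 25.114 ≈ 46.138 minutes.

46.1 minutes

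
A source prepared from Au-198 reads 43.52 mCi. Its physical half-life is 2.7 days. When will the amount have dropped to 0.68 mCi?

0.68/43.52 = 1/64, so 6 half-lives have elapsed.
t = 6 × 2.7 = 16.2 days.

16.2 days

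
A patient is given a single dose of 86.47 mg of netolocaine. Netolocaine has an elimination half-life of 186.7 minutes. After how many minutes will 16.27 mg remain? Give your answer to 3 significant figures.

Fraction remaining = 16.27/86.47 ≈ 0.18816.
n = log₂(86.47/16.27) = ln(5.3147)/ln 2 ≈ 2.41 half-lives.
t = n × t½ = 2.41 × 186.7 ≈ 449.94 minutes.

450 minutes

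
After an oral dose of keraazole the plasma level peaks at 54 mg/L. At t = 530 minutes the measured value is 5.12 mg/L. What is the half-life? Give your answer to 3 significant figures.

156 minutes

A/A₀ = 5.12/54 ≈ 0.094815.
n = log₂(10.547) ≈ 3.3987 half-lives elapsed in 530 minutes.
t½ = 530/3.3987 ≈ 155.94 minutes.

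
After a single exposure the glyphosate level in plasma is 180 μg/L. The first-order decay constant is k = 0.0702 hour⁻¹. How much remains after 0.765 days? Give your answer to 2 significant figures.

t½ = ln 2 / k = 0.69315 / 0.0702 ≈ 9.8739 hours.
Convert the elapsed time: 0.765 days = 18.36 hours.
Number of half-lives: n = 18.36/9.8739 ≈ 1.8594.
Remaining = 180 × (1/2)^1.8594 = 180 × 0.27558 ≈ 49.605 μg/L.

50 μg/L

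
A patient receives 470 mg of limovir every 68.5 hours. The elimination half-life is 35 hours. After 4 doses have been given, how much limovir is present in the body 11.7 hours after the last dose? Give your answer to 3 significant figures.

The 4 doses were given 217.2, 148.7, 80.2, 11.7 hours ago.
Total = 470·(1/2)^(217.2/35) + 470·(1/2)^(148.7/35) + 470·(1/2)^(80.2/35) + 470·(1/2)^(11.7/35)
      = 6.3678 + 24.726 + 96.008 + 372.79 ≈ 499.9 mg.

500 mg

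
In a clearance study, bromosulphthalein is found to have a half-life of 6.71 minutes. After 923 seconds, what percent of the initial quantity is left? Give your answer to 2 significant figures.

923 seconds = 15.3833 minutes.
n = 15.3833/6.71 ≈ 2.2926 half-lives.
Fraction remaining = (1/2)^2.2926 ≈ 0.20411, i.e. 20.411%.

20%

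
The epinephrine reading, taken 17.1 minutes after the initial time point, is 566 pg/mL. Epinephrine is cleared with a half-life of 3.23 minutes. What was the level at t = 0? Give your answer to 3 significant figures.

22200 pg/mL

Number of half-lives elapsed: n = 17.1/3.23 ≈ 5.2941.
A₀ = A × 2^n = 566 × 2^5.2941 = 566 × 39.236 ≈ 22208 pg/mL.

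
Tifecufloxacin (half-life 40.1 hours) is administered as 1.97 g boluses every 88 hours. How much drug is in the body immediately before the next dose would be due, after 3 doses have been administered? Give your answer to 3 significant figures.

0.545 g

The 3 doses were given 264, 176, 88 hours ago.
Total = 1.97·(1/2)^(264/40.1) + 1.97·(1/2)^(176/40.1) + 1.97·(1/2)^(88/40.1)
      = 0.020541 + 0.094024 + 0.43038 ≈ 0.54494 g.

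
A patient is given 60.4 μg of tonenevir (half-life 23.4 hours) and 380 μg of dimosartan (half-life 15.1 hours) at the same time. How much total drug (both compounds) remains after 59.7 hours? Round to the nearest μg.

tonenevir: 60.4 × (1/2)^(59.7/23.4) = 60.4 × (1/2)^2.5513 ≈ 10.304 μg.
dimosartan: 380 × (1/2)^(59.7/15.1) = 380 × (1/2)^3.9536 ≈ 24.526 μg.
Total = 10.304 + 24.526 ≈ 34.83 μg.

35 μg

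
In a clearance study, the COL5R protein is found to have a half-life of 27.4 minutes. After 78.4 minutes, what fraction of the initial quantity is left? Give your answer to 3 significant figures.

0.138

n = 78.4/27.4 ≈ 2.8613 half-lives.
Fraction remaining = (1/2)^2.8613 ≈ 0.13761.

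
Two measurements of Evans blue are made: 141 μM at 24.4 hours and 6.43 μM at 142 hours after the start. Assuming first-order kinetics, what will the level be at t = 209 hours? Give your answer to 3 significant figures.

1.11 μM

Over Δt = 142 − 24.4 = 117.6 hours, the level fell by a factor of 141/6.43 ≈ 21.928.
n = log₂(21.928) ≈ 4.4547 half-lives, so t½ = 117.6/4.4547 ≈ 26.399 hours.
From t = 142 to t = 209: 6.43 × (1/2)^((209−142)/26.399) ≈ 1.1071 μM.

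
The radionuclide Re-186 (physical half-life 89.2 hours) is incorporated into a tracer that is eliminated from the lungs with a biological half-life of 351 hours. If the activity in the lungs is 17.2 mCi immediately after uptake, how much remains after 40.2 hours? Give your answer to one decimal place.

11.6 mCi

1/t_eff = 1/t_phys + 1/t_biol = 1/89.2 + 1/351 = 0.01406 per hour.
t_eff = 89.2 × 351 / (89.2 + 351) ≈ 71.125 hours.
Remaining = 17.2 × (1/2)^(40.2/71.125) = 17.2 × (1/2)^0.5652 ≈ 11.625 mCi.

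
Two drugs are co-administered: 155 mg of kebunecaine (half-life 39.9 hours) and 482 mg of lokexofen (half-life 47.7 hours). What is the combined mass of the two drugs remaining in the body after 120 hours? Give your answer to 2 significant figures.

100 mg

kebunecaine: 155 × (1/2)^(120/39.9) = 155 × (1/2)^3.0075 ≈ 19.274 mg.
lokexofen: 482 × (1/2)^(120/47.7) = 482 × (1/2)^2.5157 ≈ 84.283 mg.
Total = 19.274 + 84.283 ≈ 103.56 mg.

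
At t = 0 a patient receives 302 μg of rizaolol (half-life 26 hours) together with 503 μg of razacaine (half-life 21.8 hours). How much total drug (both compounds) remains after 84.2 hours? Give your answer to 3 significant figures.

rizaolol: 302 × (1/2)^(84.2/26) = 302 × (1/2)^3.2385 ≈ 31.999 μg.
razacaine: 503 × (1/2)^(84.2/21.8) = 503 × (1/2)^3.8624 ≈ 34.584 μg.
Total = 31.999 + 34.584 ≈ 66.583 μg.

66.6 μg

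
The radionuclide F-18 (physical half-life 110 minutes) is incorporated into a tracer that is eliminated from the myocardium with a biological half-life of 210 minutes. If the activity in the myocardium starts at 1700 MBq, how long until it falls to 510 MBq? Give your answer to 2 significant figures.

130 minutes

1/t_eff = 1/t_phys + 1/t_biol = 1/110 + 1/210 = 0.013853 per minute.
t_eff = 110 × 210 / (110 + 210) ≈ 72.188 minutes.
n = log₂(1700/510) ≈ 1.737; t = 1.737 × 72.188 ≈ 125.39 minutes.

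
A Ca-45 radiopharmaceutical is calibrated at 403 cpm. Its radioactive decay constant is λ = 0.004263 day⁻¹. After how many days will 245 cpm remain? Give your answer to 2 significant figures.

t½ = ln 2 / λ = 0.69315 / 0.004263 ≈ 162.6 days.
Fraction remaining = 245/403 ≈ 0.60794.
n = log₂(403/245) = ln(1.6449)/ln 2 ≈ 0.718 half-lives.
t = n × t½ = 0.718 × 162.6 ≈ 116.74 days.

120 days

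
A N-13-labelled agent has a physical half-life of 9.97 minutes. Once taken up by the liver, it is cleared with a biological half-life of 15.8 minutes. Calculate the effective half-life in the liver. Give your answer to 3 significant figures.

6.11 minutes

1/t_eff = 1/t_phys + 1/t_biol = 1/9.97 + 1/15.8 = 0.16359 per minute.
t_eff = 9.97 × 15.8 / (9.97 + 15.8) ≈ 6.1128 minutes.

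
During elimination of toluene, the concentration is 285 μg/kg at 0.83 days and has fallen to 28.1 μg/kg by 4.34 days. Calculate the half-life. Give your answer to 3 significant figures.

Over Δt = 4.34 − 0.83 = 3.51 days, the level fell by a factor of 285/28.1 ≈ 10.142.
n = log₂(10.142) ≈ 3.3423 half-lives, so t½ = 3.51/3.3423 ≈ 1.0502 days.

1.05 days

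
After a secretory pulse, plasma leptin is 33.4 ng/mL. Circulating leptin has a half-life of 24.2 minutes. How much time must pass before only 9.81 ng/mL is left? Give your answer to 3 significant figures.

42.8 minutes

Fraction remaining = 9.81/33.4 ≈ 0.29371.
n = log₂(33.4/9.81) = ln(3.4047)/ln 2 ≈ 1.7675 half-lives.
t = n × t½ = 1.7675 × 24.2 ≈ 42.774 minutes.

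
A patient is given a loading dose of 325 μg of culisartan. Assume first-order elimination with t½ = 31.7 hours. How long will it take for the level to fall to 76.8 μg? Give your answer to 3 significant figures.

Fraction remaining = 76.8/325 ≈ 0.23631.
n = log₂(325/76.8) = ln(4.2318)/ln 2 ≈ 2.0813 half-lives.
t = n × t½ = 2.0813 × 31.7 ≈ 65.976 hours.

66.0 hours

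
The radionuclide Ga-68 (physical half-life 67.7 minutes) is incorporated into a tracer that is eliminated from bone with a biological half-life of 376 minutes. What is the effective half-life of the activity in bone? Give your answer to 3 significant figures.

1/t_eff = 1/t_phys + 1/t_biol = 1/67.7 + 1/376 = 0.017431 per minute.
t_eff = 67.7 × 376 / (67.7 + 376) ≈ 57.37 minutes.

57.4 minutes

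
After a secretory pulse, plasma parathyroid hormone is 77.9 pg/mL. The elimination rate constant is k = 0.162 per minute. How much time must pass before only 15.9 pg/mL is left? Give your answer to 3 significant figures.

t½ = ln 2 / k = 0.69315 / 0.162 ≈ 4.2787 minutes.
Fraction remaining = 15.9/77.9 ≈ 0.20411.
n = log₂(77.9/15.9) = ln(4.8994)/ln 2 ≈ 2.2926 half-lives.
t = n × t½ = 2.2926 × 4.2787 ≈ 9.8093 minutes.

9.81 minutes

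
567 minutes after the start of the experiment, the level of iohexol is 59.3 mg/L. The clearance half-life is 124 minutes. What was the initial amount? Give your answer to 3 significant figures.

Number of half-lives elapsed: n = 567/124 ≈ 4.5726.
A₀ = A × 2^n = 59.3 × 2^4.5726 = 59.3 × 23.795 ≈ 1411 mg/L.

1410 mg/L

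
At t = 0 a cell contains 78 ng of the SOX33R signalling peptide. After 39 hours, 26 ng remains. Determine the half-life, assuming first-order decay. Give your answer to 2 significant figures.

25 hours

A/A₀ = 26/78 ≈ 0.33333.
n = log₂(3) ≈ 1.585 half-lives elapsed in 39 hours.
t½ = 39/1.585 ≈ 24.606 hours.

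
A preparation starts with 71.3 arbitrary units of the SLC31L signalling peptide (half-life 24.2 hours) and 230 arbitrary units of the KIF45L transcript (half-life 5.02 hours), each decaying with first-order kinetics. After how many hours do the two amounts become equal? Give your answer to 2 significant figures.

Set 71.3·(1/2)^(t/24.2) = 230·(1/2)^(t/5.02).
Taking log₂: log₂(71.3/230) = t·(1/24.2 − 1/5.02).
log₂(0.31) = -1.6897; 1/24.2 − 1/5.02 = -0.15788.
t = -1.6897 / -0.15788 ≈ 10.702 hours.

11 hours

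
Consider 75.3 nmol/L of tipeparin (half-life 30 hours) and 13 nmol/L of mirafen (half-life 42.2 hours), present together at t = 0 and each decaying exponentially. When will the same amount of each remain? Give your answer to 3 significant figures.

Set 75.3·(1/2)^(t/30) = 13·(1/2)^(t/42.2).
Taking log₂: log₂(75.3/13) = t·(1/30 − 1/42.2).
log₂(5.7923) = 2.5341; 1/30 − 1/42.2 = 0.0096367.
t = 2.5341 / 0.0096367 ≈ 262.97 hours.

263 hours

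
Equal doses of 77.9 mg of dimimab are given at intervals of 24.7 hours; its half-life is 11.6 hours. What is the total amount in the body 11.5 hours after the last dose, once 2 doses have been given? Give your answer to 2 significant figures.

48 mg

The 2 doses were given 36.2, 11.5 hours ago.
Total = 77.9·(1/2)^(36.2/11.6) + 77.9·(1/2)^(11.5/11.6)
      = 8.956 + 39.183 ≈ 48.139 mg.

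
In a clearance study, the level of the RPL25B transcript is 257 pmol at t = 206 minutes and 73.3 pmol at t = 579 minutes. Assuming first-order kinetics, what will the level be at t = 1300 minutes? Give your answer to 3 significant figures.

6.49 pmol

Over Δt = 579 − 206 = 373 minutes, the level fell by a factor of 257/73.3 ≈ 3.5061.
n = log₂(3.5061) ≈ 1.8099 half-lives, so t½ = 373/1.8099 ≈ 206.09 minutes.
From t = 579 to t = 1300: 73.3 × (1/2)^((1300−579)/206.09) ≈ 6.4858 pmol.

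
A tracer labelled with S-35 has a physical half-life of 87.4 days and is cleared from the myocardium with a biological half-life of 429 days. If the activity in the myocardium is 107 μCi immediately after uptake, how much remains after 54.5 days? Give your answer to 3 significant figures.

1/t_eff = 1/t_phys + 1/t_biol = 1/87.4 + 1/429 = 0.013773 per day.
t_eff = 87.4 × 429 / (87.4 + 429) ≈ 72.608 days.
Remaining = 107 × (1/2)^(54.5/72.608) = 107 × (1/2)^0.75061 ≈ 63.596 μCi.

63.6 μCi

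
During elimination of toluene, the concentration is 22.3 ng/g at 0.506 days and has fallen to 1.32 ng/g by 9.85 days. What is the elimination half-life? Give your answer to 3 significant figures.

Over Δt = 9.85 − 0.506 = 9.344 days, the level fell by a factor of 22.3/1.32 ≈ 16.894.
n = log₂(16.894) ≈ 4.0784 half-lives, so t½ = 9.344/4.0784 ≈ 2.2911 days.

2.29 days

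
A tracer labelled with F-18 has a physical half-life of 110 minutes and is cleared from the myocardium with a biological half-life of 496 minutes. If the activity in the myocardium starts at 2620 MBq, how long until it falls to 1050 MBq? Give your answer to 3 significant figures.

119 minutes

1/t_eff = 1/t_phys + 1/t_biol = 1/110 + 1/496 = 0.011107 per minute.
t_eff = 110 × 496 / (110 + 496) ≈ 90.033 minutes.
n = log₂(2620/1050) ≈ 1.3192; t = 1.3192 × 90.033 ≈ 118.77 minutes.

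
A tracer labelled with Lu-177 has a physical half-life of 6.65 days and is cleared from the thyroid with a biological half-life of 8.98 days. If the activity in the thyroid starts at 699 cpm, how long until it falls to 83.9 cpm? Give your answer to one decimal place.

1/t_eff = 1/t_phys + 1/t_biol = 1/6.65 + 1/8.98 = 0.26173 per day.
t_eff = 6.65 × 8.98 / (6.65 + 8.98) ≈ 3.8207 days.
n = log₂(699/83.9) ≈ 3.0585; t = 3.0585 × 3.8207 ≈ 11.686 days.

11.7 days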